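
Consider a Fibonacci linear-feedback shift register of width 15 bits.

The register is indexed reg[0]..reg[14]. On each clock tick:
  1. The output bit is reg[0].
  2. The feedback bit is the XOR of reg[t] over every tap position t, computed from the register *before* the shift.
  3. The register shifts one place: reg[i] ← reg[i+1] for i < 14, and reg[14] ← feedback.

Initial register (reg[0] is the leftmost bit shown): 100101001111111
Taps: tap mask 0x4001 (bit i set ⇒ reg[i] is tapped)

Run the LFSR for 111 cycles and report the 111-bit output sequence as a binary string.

100101001111111000110001010101111011110011001010010100010001100011000011110111101111101011010110101001101100100

step | reg (before) | out | fb
   0 | 100101001111111 | 1 | 0
   1 | 001010011111110 | 0 | 0
   2 | 010100111111100 | 0 | 0
   3 | 101001111111000 | 1 | 1
   4 | 010011111110001 | 0 | 1
   5 | 100111111100011 | 1 | 0
   6 | 001111111000110 | 0 | 0
   7 | 011111110001100 | 0 | 0
   8 | 111111100011000 | 1 | 1
   9 | 111111000110001 | 1 | 0
  10 | 111110001100010 | 1 | 1
  11 | 111100011000101 | 1 | 0
  12 | 111000110001010 | 1 | 1
  13 | 110001100010101 | 1 | 0
  14 | 100011000101010 | 1 | 1
  15 | 000110001010101 | 0 | 1
  16 | 001100010101011 | 0 | 1
  17 | 011000101010111 | 0 | 1
  18 | 110001010101111 | 1 | 0
  19 | 100010101011110 | 1 | 1
  20 | 000101010111101 | 0 | 1
  21 | 001010101111011 | 0 | 1
  22 | 010101011110111 | 0 | 1
  23 | 101010111101111 | 1 | 0
  24 | 010101111011110 | 0 | 0
  25 | 101011110111100 | 1 | 1
  26 | 010111101111001 | 0 | 1
  27 | 101111011110011 | 1 | 0
  28 | 011110111100110 | 0 | 0
  29 | 111101111001100 | 1 | 1
  30 | 111011110011001 | 1 | 0
  31 | 110111100110010 | 1 | 1
  32 | 101111001100101 | 1 | 0
  33 | 011110011001010 | 0 | 0
  34 | 111100110010100 | 1 | 1
  35 | 111001100101001 | 1 | 0
  36 | 110011001010010 | 1 | 1
  37 | 100110010100101 | 1 | 0
  38 | 001100101001010 | 0 | 0
  39 | 011001010010100 | 0 | 0
  40 | 110010100101000 | 1 | 1
  41 | 100101001010001 | 1 | 0
  42 | 001010010100010 | 0 | 0
  43 | 010100101000100 | 0 | 0
  44 | 101001010001000 | 1 | 1
  45 | 010010100010001 | 0 | 1
  46 | 100101000100011 | 1 | 0
  47 | 001010001000110 | 0 | 0
  48 | 010100010001100 | 0 | 0
  49 | 101000100011000 | 1 | 1
  50 | 010001000110001 | 0 | 1
  51 | 100010001100011 | 1 | 0
  52 | 000100011000110 | 0 | 0
  53 | 001000110001100 | 0 | 0
  54 | 010001100011000 | 0 | 0
  55 | 100011000110000 | 1 | 1
  56 | 000110001100001 | 0 | 1
  57 | 001100011000011 | 0 | 1
  58 | 011000110000111 | 0 | 1
  59 | 110001100001111 | 1 | 0
  60 | 100011000011110 | 1 | 1
  61 | 000110000111101 | 0 | 1
  62 | 001100001111011 | 0 | 1
  63 | 011000011110111 | 0 | 1
  64 | 110000111101111 | 1 | 0
  65 | 100001111011110 | 1 | 1
  66 | 000011110111101 | 0 | 1
  67 | 000111101111011 | 0 | 1
  68 | 001111011110111 | 0 | 1
  69 | 011110111101111 | 0 | 1
  70 | 111101111011111 | 1 | 0
  71 | 111011110111110 | 1 | 1
  72 | 110111101111101 | 1 | 0
  73 | 101111011111010 | 1 | 1
  74 | 011110111110101 | 0 | 1
  75 | 111101111101011 | 1 | 0
  76 | 111011111010110 | 1 | 1
  77 | 110111110101101 | 1 | 0
  78 | 101111101011010 | 1 | 1
  79 | 011111010110101 | 0 | 1
  80 | 111110101101011 | 1 | 0
  81 | 111101011010110 | 1 | 1
  82 | 111010110101101 | 1 | 0
  83 | 110101101011010 | 1 | 1
  84 | 101011010110101 | 1 | 0
  85 | 010110101101010 | 0 | 0
  86 | 101101011010100 | 1 | 1
  87 | 011010110101001 | 0 | 1
  88 | 110101101010011 | 1 | 0
  89 | 101011010100110 | 1 | 1
  90 | 010110101001101 | 0 | 1
  91 | 101101010011011 | 1 | 0
  92 | 011010100110110 | 0 | 0
  93 | 110101001101100 | 1 | 1
  94 | 101010011011001 | 1 | 0
  95 | 010100110110010 | 0 | 0
  96 | 101001101100100 | 1 | 1
  97 | 010011011001001 | 0 | 1
  98 | 100110110010011 | 1 | 0
  99 | 001101100100110 | 0 | 0
 100 | 011011001001100 | 0 | 0
 101 | 110110010011000 | 1 | 1
 102 | 101100100110001 | 1 | 0
 103 | 011001001100010 | 0 | 0
 104 | 110010011000100 | 1 | 1
 105 | 100100110001001 | 1 | 0
 106 | 001001100010010 | 0 | 0
 107 | 010011000100100 | 0 | 0
 108 | 100110001001000 | 1 | 1
 109 | 001100010010001 | 0 | 1
 110 | 011000100100011 | 0 | 1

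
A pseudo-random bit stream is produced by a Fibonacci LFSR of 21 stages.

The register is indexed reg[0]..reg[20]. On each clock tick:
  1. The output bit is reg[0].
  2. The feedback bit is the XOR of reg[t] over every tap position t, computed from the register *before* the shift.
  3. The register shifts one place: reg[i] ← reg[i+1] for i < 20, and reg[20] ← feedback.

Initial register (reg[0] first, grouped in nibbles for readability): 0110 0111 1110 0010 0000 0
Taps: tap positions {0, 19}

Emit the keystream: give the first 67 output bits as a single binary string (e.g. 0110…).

step | reg (before) | out | fb
   0 | 011001111110001000000 | 0 | 0
   1 | 110011111100010000000 | 1 | 1
   2 | 100111111000100000001 | 1 | 1
   3 | 001111110001000000011 | 0 | 1
   4 | 011111100010000000111 | 0 | 1
   5 | 111111000100000001111 | 1 | 0
   6 | 111110001000000011110 | 1 | 0
   7 | 111100010000000111100 | 1 | 1
   8 | 111000100000001111001 | 1 | 1
   9 | 110001000000011110011 | 1 | 0
  10 | 100010000000111100110 | 1 | 0
  11 | 000100000001111001100 | 0 | 0
  12 | 001000000011110011000 | 0 | 0
  13 | 010000000111100110000 | 0 | 0
  14 | 100000001111001100000 | 1 | 1
  15 | 000000011110011000001 | 0 | 0
  16 | 000000111100110000010 | 0 | 1
  17 | 000001111001100000101 | 0 | 0
  18 | 000011110011000001010 | 0 | 1
  19 | 000111100110000010101 | 0 | 0
  20 | 001111001100000101010 | 0 | 1
  21 | 011110011000001010101 | 0 | 0
  22 | 111100110000010101010 | 1 | 0
  23 | 111001100000101010100 | 1 | 1
  24 | 110011000001010101001 | 1 | 1
  25 | 100110000010101010011 | 1 | 0
  26 | 001100000101010100110 | 0 | 1
  27 | 011000001010101001101 | 0 | 0
  28 | 110000010101010011010 | 1 | 0
  29 | 100000101010100110100 | 1 | 1
  30 | 000001010101001101001 | 0 | 0
  31 | 000010101010011010010 | 0 | 1
  32 | 000101010100110100101 | 0 | 0
  33 | 001010101001101001010 | 0 | 1
  34 | 010101010011010010101 | 0 | 0
  35 | 101010100110100101010 | 1 | 0
  36 | 010101001101001010100 | 0 | 0
  37 | 101010011010010101000 | 1 | 1
  38 | 010100110100101010001 | 0 | 0
  39 | 101001101001010100010 | 1 | 0
  40 | 010011010010101000100 | 0 | 0
  41 | 100110100101010001000 | 1 | 1
  42 | 001101001010100010001 | 0 | 0
  43 | 011010010101000100010 | 0 | 1
  44 | 110100101010001000101 | 1 | 1
  45 | 101001010100010001011 | 1 | 0
  46 | 010010101000100010110 | 0 | 1
  47 | 100101010001000101101 | 1 | 1
  48 | 001010100010001011011 | 0 | 1
  49 | 010101000100010110111 | 0 | 1
  50 | 101010001000101101111 | 1 | 0
  51 | 010100010001011011110 | 0 | 1
  52 | 101000100010110111101 | 1 | 1
  53 | 010001000101101111011 | 0 | 1
  54 | 100010001011011110111 | 1 | 0
  55 | 000100010110111101110 | 0 | 1
  56 | 001000101101111011101 | 0 | 0
  57 | 010001011011110111010 | 0 | 1
  58 | 100010110111101110101 | 1 | 1
  59 | 000101101111011101011 | 0 | 1
  60 | 001011011110111010111 | 0 | 1
  61 | 010110111101110101111 | 0 | 1
  62 | 101101111011101011111 | 1 | 0
  63 | 011011110111010111110 | 0 | 1
  64 | 110111101110101111101 | 1 | 1
  65 | 101111011101011111011 | 1 | 0
  66 | 011110111010111110110 | 0 | 1

0110011111100010000000111100110000010101010011010010101000100010110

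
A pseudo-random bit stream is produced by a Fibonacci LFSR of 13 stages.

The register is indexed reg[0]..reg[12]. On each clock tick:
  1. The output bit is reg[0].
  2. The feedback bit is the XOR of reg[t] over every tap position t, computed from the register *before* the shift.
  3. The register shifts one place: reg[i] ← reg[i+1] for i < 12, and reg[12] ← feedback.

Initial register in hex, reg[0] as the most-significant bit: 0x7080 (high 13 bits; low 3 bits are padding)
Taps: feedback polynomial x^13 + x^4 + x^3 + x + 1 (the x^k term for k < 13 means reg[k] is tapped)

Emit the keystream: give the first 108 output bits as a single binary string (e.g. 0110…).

k : reg_k → out_k, fb_k
0: 0111000010000 → 0, fb=0
1: 1110000100000 → 1, fb=0
2: 1100001000000 → 1, fb=0
3: 1000010000000 → 1, fb=1
4: 0000100000001 → 0, fb=1
5: 0001000000011 → 0, fb=1
6: 0010000000111 → 0, fb=0
7: 0100000001110 → 0, fb=1
8: 1000000011101 → 1, fb=1
9: 0000000111011 → 0, fb=0
10: 0000001110110 → 0, fb=0
11: 0000011101100 → 0, fb=0
12: 0000111011000 → 0, fb=1
13: 0001110110001 → 0, fb=0
14: 0011101100010 → 0, fb=0
15: 0111011000100 → 0, fb=0
16: 1110110001000 → 1, fb=1
17: 1101100010001 → 1, fb=0
18: 1011000100010 → 1, fb=0
19: 0110001000100 → 0, fb=1
20: 1100010001001 → 1, fb=0
21: 1000100010010 → 1, fb=0
22: 0001000100100 → 0, fb=1
23: 0010001001001 → 0, fb=0
24: 0100010010010 → 0, fb=1
25: 1000100100101 → 1, fb=0
26: 0001001001010 → 0, fb=1
27: 0010010010101 → 0, fb=0
28: 0100100101010 → 0, fb=0
29: 1001001010100 → 1, fb=0
30: 0010010101000 → 0, fb=0
31: 0100101010000 → 0, fb=0
32: 1001010100000 → 1, fb=0
33: 0010101000000 → 0, fb=1
34: 0101010000001 → 0, fb=0
35: 1010100000010 → 1, fb=0
36: 0101000000100 → 0, fb=0
37: 1010000001000 → 1, fb=1
38: 0100000010001 → 0, fb=1
39: 1000000100011 → 1, fb=1
40: 0000001000111 → 0, fb=0
41: 0000010001110 → 0, fb=0
42: 0000100011100 → 0, fb=1
43: 0001000111001 → 0, fb=1
44: 0010001110011 → 0, fb=0
45: 0100011100110 → 0, fb=1
46: 1000111001101 → 1, fb=0
47: 0001110011010 → 0, fb=0
48: 0011100110100 → 0, fb=0
49: 0111001101000 → 0, fb=0
50: 1110011010000 → 1, fb=0
51: 1100110100000 → 1, fb=1
52: 1001101000001 → 1, fb=1
53: 0011010000011 → 0, fb=1
54: 0110100000111 → 0, fb=0
55: 1101000001110 → 1, fb=1
56: 1010000011101 → 1, fb=1
57: 0100000111011 → 0, fb=1
58: 1000001110111 → 1, fb=1
59: 0000011101111 → 0, fb=0
60: 0000111011110 → 0, fb=1
61: 0001110111101 → 0, fb=0
62: 0011101111010 → 0, fb=0
63: 0111011110100 → 0, fb=0
64: 1110111101000 → 1, fb=1
65: 1101111010001 → 1, fb=0
66: 1011110100010 → 1, fb=1
67: 0111101000101 → 0, fb=1
68: 1111010001011 → 1, fb=1
69: 1110100010111 → 1, fb=1
70: 1101000101111 → 1, fb=1
71: 1010001011111 → 1, fb=1
72: 0100010111111 → 0, fb=1
73: 1000101111111 → 1, fb=0
74: 0001011111110 → 0, fb=1
75: 0010111111101 → 0, fb=1
76: 0101111111011 → 0, fb=1
77: 1011111110111 → 1, fb=1
78: 0111111101111 → 0, fb=1
79: 1111111011111 → 1, fb=0
80: 1111110111110 → 1, fb=0
81: 1111101111100 → 1, fb=0
82: 1111011111000 → 1, fb=1
83: 1110111110001 → 1, fb=1
84: 1101111100011 → 1, fb=0
85: 1011111000110 → 1, fb=1
86: 0111110001101 → 0, fb=1
87: 1111100011011 → 1, fb=0
88: 1111000110110 → 1, fb=1
89: 1110001101101 → 1, fb=0
90: 1100011011010 → 1, fb=0
91: 1000110110100 → 1, fb=0
92: 0001101101000 → 0, fb=0
93: 0011011010000 → 0, fb=1
94: 0110110100001 → 0, fb=0
95: 1101101000010 → 1, fb=0
96: 1011010000100 → 1, fb=0
97: 0110100001000 → 0, fb=0
98: 1101000010000 → 1, fb=1
99: 1010000100001 → 1, fb=1
100: 0100001000011 → 0, fb=1
101: 1000010000111 → 1, fb=1
102: 0000100001111 → 0, fb=1
103: 0001000011111 → 0, fb=1
104: 0010000111111 → 0, fb=0
105: 0100001111110 → 0, fb=1
106: 1000011111101 → 1, fb=1
107: 0000111111011 → 0, fb=1

011100001000000011101100010001001001010100000010001110011010000011101111010001011111110111110001101101000010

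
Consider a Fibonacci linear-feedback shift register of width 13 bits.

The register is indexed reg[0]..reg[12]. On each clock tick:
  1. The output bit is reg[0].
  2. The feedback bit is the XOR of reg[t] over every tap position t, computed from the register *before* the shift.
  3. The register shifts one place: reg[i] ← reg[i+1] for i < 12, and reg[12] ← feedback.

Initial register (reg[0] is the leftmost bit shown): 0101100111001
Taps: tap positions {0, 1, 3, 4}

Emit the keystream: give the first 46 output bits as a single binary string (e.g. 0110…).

0101100111001101110001110010000000010011000011

k : reg_k → out_k, fb_k
0: 0101100111001 → 0, fb=1
1: 1011001110011 → 1, fb=0
2: 0110011100110 → 0, fb=1
3: 1100111001101 → 1, fb=1
4: 1001110011011 → 1, fb=1
5: 0011100110111 → 0, fb=0
6: 0111001101110 → 0, fb=0
7: 1110011011100 → 1, fb=0
8: 1100110111000 → 1, fb=1
9: 1001101110001 → 1, fb=1
10: 0011011100011 → 0, fb=1
11: 0110111000111 → 0, fb=0
12: 1101110001110 → 1, fb=0
13: 1011100011100 → 1, fb=1
14: 0111000111001 → 0, fb=0
15: 1110001110010 → 1, fb=0
16: 1100011100100 → 1, fb=0
17: 1000111001000 → 1, fb=0
18: 0001110010000 → 0, fb=0
19: 0011100100000 → 0, fb=0
20: 0111001000000 → 0, fb=0
21: 1110010000000 → 1, fb=0
22: 1100100000000 → 1, fb=1
23: 1001000000001 → 1, fb=0
24: 0010000000010 → 0, fb=0
25: 0100000000100 → 0, fb=1
26: 1000000001001 → 1, fb=1
27: 0000000010011 → 0, fb=0
28: 0000000100110 → 0, fb=0
29: 0000001001100 → 0, fb=0
30: 0000010011000 → 0, fb=0
31: 0000100110000 → 0, fb=1
32: 0001001100001 → 0, fb=1
33: 0010011000011 → 0, fb=0
34: 0100110000110 → 0, fb=0
35: 1001100001100 → 1, fb=1
36: 0011000011001 → 0, fb=1
37: 0110000110011 → 0, fb=1
38: 1100001100111 → 1, fb=0
39: 1000011001110 → 1, fb=1
40: 0000110011101 → 0, fb=1
41: 0001100111011 → 0, fb=0
42: 0011001110110 → 0, fb=1
43: 0110011101101 → 0, fb=1
44: 1100111011011 → 1, fb=1
45: 1001110110111 → 1, fb=1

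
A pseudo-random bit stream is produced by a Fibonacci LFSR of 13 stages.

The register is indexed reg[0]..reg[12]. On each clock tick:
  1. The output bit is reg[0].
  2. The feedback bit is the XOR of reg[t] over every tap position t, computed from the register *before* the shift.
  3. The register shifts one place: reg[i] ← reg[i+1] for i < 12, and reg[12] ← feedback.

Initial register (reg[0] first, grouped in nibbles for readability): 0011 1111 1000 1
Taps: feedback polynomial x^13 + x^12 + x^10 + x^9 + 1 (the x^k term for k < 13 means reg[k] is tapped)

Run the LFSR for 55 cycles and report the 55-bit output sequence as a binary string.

step | reg (before) | out | fb
   0 | 0011111110001 | 0 | 1
   1 | 0111111100011 | 0 | 1
   2 | 1111111000111 | 1 | 1
   3 | 1111110001111 | 1 | 0
   4 | 1111100011110 | 1 | 1
   5 | 1111000111101 | 1 | 0
   6 | 1110001111010 | 1 | 0
   7 | 1100011110100 | 1 | 0
   8 | 1000111101000 | 1 | 0
   9 | 0001111010000 | 0 | 0
  10 | 0011110100000 | 0 | 0
  11 | 0111101000000 | 0 | 0
  12 | 1111010000000 | 1 | 1
  13 | 1110100000001 | 1 | 0
  14 | 1101000000010 | 1 | 1
  15 | 1010000000101 | 1 | 1
  16 | 0100000001011 | 0 | 0
  17 | 1000000010110 | 1 | 0
  18 | 0000000101100 | 0 | 0
  19 | 0000001011000 | 0 | 1
  20 | 0000010110001 | 0 | 1
  21 | 0000101100011 | 0 | 1
  22 | 0001011000111 | 0 | 0
  23 | 0010110001110 | 0 | 0
  24 | 0101100011100 | 0 | 0
  25 | 1011000111000 | 1 | 0
  26 | 0110001110000 | 0 | 0
  27 | 1100011100000 | 1 | 1
  28 | 1000111000001 | 1 | 0
  29 | 0001110000010 | 0 | 0
  30 | 0011100000100 | 0 | 1
  31 | 0111000001001 | 0 | 0
  32 | 1110000010010 | 1 | 1
  33 | 1100000100101 | 1 | 1
  34 | 1000001001011 | 1 | 1
  35 | 0000010010111 | 0 | 0
  36 | 0000100101110 | 0 | 0
  37 | 0001001011100 | 0 | 0
  38 | 0010010111000 | 0 | 1
  39 | 0100101110001 | 0 | 1
  40 | 1001011100011 | 1 | 0
  41 | 0010111000110 | 0 | 1
  42 | 0101110001101 | 0 | 1
  43 | 1011100011011 | 1 | 1
  44 | 0111000110111 | 0 | 0
  45 | 1110001101110 | 1 | 1
  46 | 1100011011101 | 1 | 0
  47 | 1000110111010 | 1 | 0
  48 | 0001101110100 | 0 | 1
  49 | 0011011101001 | 0 | 0
  50 | 0110111010010 | 0 | 0
  51 | 1101110100100 | 1 | 0
  52 | 1011101001000 | 1 | 0
  53 | 0111010010000 | 0 | 0
  54 | 1110100100000 | 1 | 1

0011111110001111010000000101100011100000100101110001101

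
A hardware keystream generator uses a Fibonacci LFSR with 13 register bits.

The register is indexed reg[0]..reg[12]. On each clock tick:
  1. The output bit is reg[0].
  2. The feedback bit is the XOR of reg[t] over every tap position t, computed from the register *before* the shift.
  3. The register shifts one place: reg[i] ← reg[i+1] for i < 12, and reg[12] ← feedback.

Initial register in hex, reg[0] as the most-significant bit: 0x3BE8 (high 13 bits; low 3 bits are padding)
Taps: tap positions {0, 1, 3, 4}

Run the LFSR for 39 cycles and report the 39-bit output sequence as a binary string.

001110111110100101101111001100011101111

step | reg (before) | out | fb
   0 | 0011101111101 | 0 | 0
   1 | 0111011111010 | 0 | 0
   2 | 1110111110100 | 1 | 1
   3 | 1101111101001 | 1 | 0
   4 | 1011111010010 | 1 | 1
   5 | 0111110100101 | 0 | 1
   6 | 1111101001011 | 1 | 0
   7 | 1111010010110 | 1 | 1
   8 | 1110100101101 | 1 | 1
   9 | 1101001011011 | 1 | 1
  10 | 1010010110111 | 1 | 1
  11 | 0100101101111 | 0 | 0
  12 | 1001011011110 | 1 | 0
  13 | 0010110111100 | 0 | 1
  14 | 0101101111001 | 0 | 1
  15 | 1011011110011 | 1 | 0
  16 | 0110111100110 | 0 | 0
  17 | 1101111001100 | 1 | 0
  18 | 1011110011000 | 1 | 1
  19 | 0111100110001 | 0 | 1
  20 | 1111001100011 | 1 | 1
  21 | 1110011000111 | 1 | 0
  22 | 1100110001110 | 1 | 1
  23 | 1001100011101 | 1 | 1
  24 | 0011000111011 | 0 | 1
  25 | 0110001110111 | 0 | 1
  26 | 1100011101111 | 1 | 0
  27 | 1000111011110 | 1 | 0
  28 | 0001110111100 | 0 | 0
  29 | 0011101111000 | 0 | 0
  30 | 0111011110000 | 0 | 0
  31 | 1110111100000 | 1 | 1
  32 | 1101111000001 | 1 | 0
  33 | 1011110000010 | 1 | 1
  34 | 0111100000101 | 0 | 1
  35 | 1111000001011 | 1 | 1
  36 | 1110000010111 | 1 | 0
  37 | 1100000101110 | 1 | 0
  38 | 1000001011100 | 1 | 1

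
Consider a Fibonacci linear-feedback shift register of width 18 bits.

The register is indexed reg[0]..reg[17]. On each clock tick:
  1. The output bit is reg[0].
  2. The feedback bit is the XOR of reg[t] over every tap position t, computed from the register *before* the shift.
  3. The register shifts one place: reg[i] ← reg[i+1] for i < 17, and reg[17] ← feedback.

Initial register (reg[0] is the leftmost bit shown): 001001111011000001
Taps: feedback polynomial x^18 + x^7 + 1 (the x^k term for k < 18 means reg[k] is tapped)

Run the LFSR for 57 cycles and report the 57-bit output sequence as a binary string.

step | reg (before) | out | fb
   0 | 001001111011000001 | 0 | 1
   1 | 010011110110000011 | 0 | 1
   2 | 100111101100000111 | 1 | 1
   3 | 001111011000001111 | 0 | 1
   4 | 011110110000011111 | 0 | 1
   5 | 111101100000111111 | 1 | 1
   6 | 111011000001111111 | 1 | 1
   7 | 110110000011111111 | 1 | 1
   8 | 101100000111111111 | 1 | 1
   9 | 011000001111111111 | 0 | 0
  10 | 110000011111111110 | 1 | 0
  11 | 100000111111111100 | 1 | 0
  12 | 000001111111111000 | 0 | 1
  13 | 000011111111110001 | 0 | 1
  14 | 000111111111100011 | 0 | 1
  15 | 001111111111000111 | 0 | 1
  16 | 011111111110001111 | 0 | 1
  17 | 111111111100011111 | 1 | 0
  18 | 111111111000111110 | 1 | 0
  19 | 111111110001111100 | 1 | 0
  20 | 111111100011111000 | 1 | 1
  21 | 111111000111110001 | 1 | 1
  22 | 111110001111100011 | 1 | 1
  23 | 111100011111000111 | 1 | 0
  24 | 111000111110001110 | 1 | 0
  25 | 110001111100011100 | 1 | 0
  26 | 100011111000111000 | 1 | 0
  27 | 000111110001110000 | 0 | 1
  28 | 001111100011100001 | 0 | 0
  29 | 011111000111000010 | 0 | 0
  30 | 111110001110000100 | 1 | 1
  31 | 111100011100001001 | 1 | 0
  32 | 111000111000010010 | 1 | 0
  33 | 110001110000100100 | 1 | 0
  34 | 100011100001001000 | 1 | 1
  35 | 000111000010010001 | 0 | 0
  36 | 001110000100100010 | 0 | 0
  37 | 011100001001000100 | 0 | 0
  38 | 111000010010001000 | 1 | 0
  39 | 110000100100010000 | 1 | 1
  40 | 100001001000100001 | 1 | 1
  41 | 000010010001000011 | 0 | 1
  42 | 000100100010000111 | 0 | 0
  43 | 001001000100001110 | 0 | 0
  44 | 010010001000011100 | 0 | 0
  45 | 100100010000111000 | 1 | 0
  46 | 001000100001110000 | 0 | 0
  47 | 010001000011100000 | 0 | 0
  48 | 100010000111000000 | 1 | 1
  49 | 000100001110000001 | 0 | 0
  50 | 001000011100000010 | 0 | 1
  51 | 010000111000000101 | 0 | 1
  52 | 100001110000001011 | 1 | 0
  53 | 000011100000010110 | 0 | 0
  54 | 000111000000101100 | 0 | 0
  55 | 001110000001011000 | 0 | 0
  56 | 011100000010110000 | 0 | 0

001001111011000001111111111000111110001110000100100010000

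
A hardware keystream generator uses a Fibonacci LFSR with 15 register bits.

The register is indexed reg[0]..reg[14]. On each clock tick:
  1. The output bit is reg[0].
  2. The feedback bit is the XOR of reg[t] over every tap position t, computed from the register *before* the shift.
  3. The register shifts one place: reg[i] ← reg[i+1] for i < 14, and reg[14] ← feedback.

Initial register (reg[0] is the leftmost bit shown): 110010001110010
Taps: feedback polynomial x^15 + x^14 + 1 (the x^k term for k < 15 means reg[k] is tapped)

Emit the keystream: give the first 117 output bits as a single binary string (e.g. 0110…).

k : reg_k → out_k, fb_k
0: 110010001110010 → 1, fb=1
1: 100100011100101 → 1, fb=0
2: 001000111001010 → 0, fb=0
3: 010001110010100 → 0, fb=0
4: 100011100101000 → 1, fb=1
5: 000111001010001 → 0, fb=1
6: 001110010100011 → 0, fb=1
7: 011100101000111 → 0, fb=1
8: 111001010001111 → 1, fb=0
9: 110010100011110 → 1, fb=1
10: 100101000111101 → 1, fb=0
11: 001010001111010 → 0, fb=0
12: 010100011110100 → 0, fb=0
13: 101000111101000 → 1, fb=1
14: 010001111010001 → 0, fb=1
15: 100011110100011 → 1, fb=0
16: 000111101000110 → 0, fb=0
17: 001111010001100 → 0, fb=0
18: 011110100011000 → 0, fb=0
19: 111101000110000 → 1, fb=1
20: 111010001100001 → 1, fb=0
21: 110100011000010 → 1, fb=1
22: 101000110000101 → 1, fb=0
23: 010001100001010 → 0, fb=0
24: 100011000010100 → 1, fb=1
25: 000110000101001 → 0, fb=1
26: 001100001010011 → 0, fb=1
27: 011000010100111 → 0, fb=1
28: 110000101001111 → 1, fb=0
29: 100001010011110 → 1, fb=1
30: 000010100111101 → 0, fb=1
31: 000101001111011 → 0, fb=1
32: 001010011110111 → 0, fb=1
33: 010100111101111 → 0, fb=1
34: 101001111011111 → 1, fb=0
35: 010011110111110 → 0, fb=0
36: 100111101111100 → 1, fb=1
37: 001111011111001 → 0, fb=1
38: 011110111110011 → 0, fb=1
39: 111101111100111 → 1, fb=0
40: 111011111001110 → 1, fb=1
41: 110111110011101 → 1, fb=0
42: 101111100111010 → 1, fb=1
43: 011111001110101 → 0, fb=1
44: 111110011101011 → 1, fb=0
45: 111100111010110 → 1, fb=1
46: 111001110101101 → 1, fb=0
47: 110011101011010 → 1, fb=1
48: 100111010110101 → 1, fb=0
49: 001110101101010 → 0, fb=0
50: 011101011010100 → 0, fb=0
51: 111010110101000 → 1, fb=1
52: 110101101010001 → 1, fb=0
53: 101011010100010 → 1, fb=1
54: 010110101000101 → 0, fb=1
55: 101101010001011 → 1, fb=0
56: 011010100010110 → 0, fb=0
57: 110101000101100 → 1, fb=1
58: 101010001011001 → 1, fb=0
59: 010100010110010 → 0, fb=0
60: 101000101100100 → 1, fb=1
61: 010001011001001 → 0, fb=1
62: 100010110010011 → 1, fb=0
63: 000101100100110 → 0, fb=0
64: 001011001001100 → 0, fb=0
65: 010110010011000 → 0, fb=0
66: 101100100110000 → 1, fb=1
67: 011001001100001 → 0, fb=1
68: 110010011000011 → 1, fb=0
69: 100100110000110 → 1, fb=1
70: 001001100001101 → 0, fb=1
71: 010011000011011 → 0, fb=1
72: 100110000110111 → 1, fb=0
73: 001100001101110 → 0, fb=0
74: 011000011011100 → 0, fb=0
75: 110000110111000 → 1, fb=1
76: 100001101110001 → 1, fb=0
77: 000011011100010 → 0, fb=0
78: 000110111000100 → 0, fb=0
79: 001101110001000 → 0, fb=0
80: 011011100010000 → 0, fb=0
81: 110111000100000 → 1, fb=1
82: 101110001000001 → 1, fb=0
83: 011100010000010 → 0, fb=0
84: 111000100000100 → 1, fb=1
85: 110001000001001 → 1, fb=0
86: 100010000010010 → 1, fb=1
87: 000100000100101 → 0, fb=1
88: 001000001001011 → 0, fb=1
89: 010000010010111 → 0, fb=1
90: 100000100101111 → 1, fb=0
91: 000001001011110 → 0, fb=0
92: 000010010111100 → 0, fb=0
93: 000100101111000 → 0, fb=0
94: 001001011110000 → 0, fb=0
95: 010010111100000 → 0, fb=0
96: 100101111000000 → 1, fb=1
97: 001011110000001 → 0, fb=1
98: 010111100000011 → 0, fb=1
99: 101111000000111 → 1, fb=0
100: 011110000001110 → 0, fb=0
101: 111100000011100 → 1, fb=1
102: 111000000111001 → 1, fb=0
103: 110000001110010 → 1, fb=1
104: 100000011100101 → 1, fb=0
105: 000000111001010 → 0, fb=0
106: 000001110010100 → 0, fb=0
107: 000011100101000 → 0, fb=0
108: 000111001010000 → 0, fb=0
109: 001110010100000 → 0, fb=0
110: 011100101000000 → 0, fb=0
111: 111001010000000 → 1, fb=1
112: 110010100000001 → 1, fb=0
113: 100101000000010 → 1, fb=1
114: 001010000000101 → 0, fb=1
115: 010100000001011 → 0, fb=1
116: 101000000010111 → 1, fb=0

110010001110010100011110100011000010100111101111100111010110101000101100100110000110111000100000100101111000000111001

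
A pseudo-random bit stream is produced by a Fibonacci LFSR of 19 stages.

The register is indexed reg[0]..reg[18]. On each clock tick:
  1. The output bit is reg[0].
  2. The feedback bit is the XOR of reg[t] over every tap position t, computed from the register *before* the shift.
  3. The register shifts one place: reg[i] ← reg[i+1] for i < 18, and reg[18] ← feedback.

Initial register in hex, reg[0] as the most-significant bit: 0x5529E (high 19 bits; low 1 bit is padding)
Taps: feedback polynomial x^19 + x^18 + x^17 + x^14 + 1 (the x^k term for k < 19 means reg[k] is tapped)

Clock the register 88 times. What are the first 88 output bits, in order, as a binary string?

tick  register→output (feedback)
  0  0101010100101001111→0 (0)
  1  1010101001010011110→1 (1)
  2  0101010010100111101→0 (0)
  3  1010100101001111010→1 (1)
  4  0101001010011110101→0 (0)
  5  1010010100111101010→1 (0)
  6  0100101001111010100→0 (1)
  7  1001010011110101001→1 (0)
  8  0010100111101010010→0 (0)
  9  0101001111010100100→0 (0)
 10  1010011110101001000→1 (1)
 11  0100111101010010001→0 (0)
 12  1001111010100100010→1 (0)
 13  0011110101001000100→0 (0)
 14  0111101010010001000→0 (0)
 15  1111010100100010000→1 (0)
 16  1110101001000100000→1 (1)
 17  1101010010001000001→1 (0)
 18  1010100100010000010→1 (0)
 19  0101001000100000100→0 (0)
 20  1010010001000001000→1 (1)
 21  0100100010000010001→0 (0)
 22  1001000100000100010→1 (0)
 23  0010001000001000100→0 (0)
 24  0100010000010001000→0 (0)
 25  1000100000100010000→1 (0)
 26  0001000001000100000→0 (0)
 27  0010000010001000000→0 (0)
 28  0100000100010000000→0 (0)
 29  1000001000100000000→1 (1)
 30  0000010001000000001→0 (1)
 31  0000100010000000011→0 (0)
 32  0001000100000000110→0 (1)
 33  0010001000000001101→0 (1)
 34  0100010000000011011→0 (1)
 35  1000100000000110111→1 (0)
 36  0001000000001101110→0 (1)
 37  0010000000011011101→0 (0)
 38  0100000000110111010→0 (0)
 39  1000000001101110100→1 (0)
 40  0000000011011101000→0 (0)
 41  0000000110111010000→0 (1)
 42  0000001101110100001→0 (1)
 43  0000011011101000011→0 (0)
 44  0000110111010000110→0 (1)
 45  0001101110100001101→0 (1)
 46  0011011101000011011→0 (1)
 47  0110111010000110111→0 (1)
 48  1101110100001101111→1 (1)
 49  1011101000011011111→1 (0)
 50  0111010000110111110→0 (0)
 51  1110100001101111100→1 (0)
 52  1101000011011111000→1 (0)
 53  1010000110111110000→1 (0)
 54  0100001101111100000→0 (0)
 55  1000011011111000000→1 (1)
 56  0000110111110000001→0 (1)
 57  0001101111100000011→0 (0)
 58  0011011111000000110→0 (1)
 59  0110111110000001101→0 (1)
 60  1101111100000011011→1 (0)
 61  1011111000000110110→1 (1)
 62  0111110000001101101→0 (1)
 63  1111100000011011011→1 (0)
 64  1111000000110110110→1 (1)
 65  1110000001101101101→1 (0)
 66  1100000011011011010→1 (1)
 67  1000000110110110101→1 (1)
 68  0000001101101101011→0 (0)
 69  0000011011011010110→0 (0)
 70  0000110110110101100→0 (0)
 71  0001101101101011000→0 (1)
 72  0011011011010110001→0 (0)
 73  0110110110101100010→0 (1)
 74  1101101101011000101→1 (0)
 75  1011011010110001010→1 (0)
 76  0110110101100010100→0 (1)
 77  1101101011000101001→1 (0)
 78  1011010110001010010→1 (1)
 79  0110101100010100101→0 (1)
 80  1101011000101001011→1 (1)
 81  1010110001010010111→1 (0)
 82  0101100010100101110→0 (1)
 83  1011000101001011101→1 (1)
 84  0110001010010111011→0 (1)
 85  1100010100101110111→1 (0)
 86  1000101001011101110→1 (0)
 87  0001010010111011100→0 (1)

0101010100101001111010100100010000010001000000001101110100001101111100000011011011010110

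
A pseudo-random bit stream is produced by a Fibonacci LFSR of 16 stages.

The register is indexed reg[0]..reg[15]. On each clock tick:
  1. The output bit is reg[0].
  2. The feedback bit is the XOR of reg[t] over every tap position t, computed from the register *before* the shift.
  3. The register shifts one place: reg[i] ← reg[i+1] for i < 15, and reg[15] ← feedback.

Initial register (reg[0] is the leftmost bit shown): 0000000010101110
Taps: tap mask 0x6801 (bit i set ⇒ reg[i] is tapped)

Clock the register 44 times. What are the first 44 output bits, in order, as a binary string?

step | reg (before) | out | fb
   0 | 0000000010101110 | 0 | 0
   1 | 0000000101011100 | 0 | 0
   2 | 0000001010111000 | 0 | 1
   3 | 0000010101110001 | 0 | 1
   4 | 0000101011100011 | 0 | 1
   5 | 0001010111000111 | 0 | 0
   6 | 0010101110001110 | 0 | 0
   7 | 0101011100011100 | 0 | 0
   8 | 1010111000111000 | 1 | 0
   9 | 0101110001110000 | 0 | 1
  10 | 1011100011100001 | 1 | 1
  11 | 0111000111000011 | 0 | 1
  12 | 1110001110000111 | 1 | 1
  13 | 1100011100001111 | 1 | 1
  14 | 1000111000011111 | 1 | 0
  15 | 0001110000111110 | 0 | 1
  16 | 0011100001111101 | 0 | 0
  17 | 0111000011111010 | 0 | 0
  18 | 1110000111110100 | 1 | 1
  19 | 1100001111101001 | 1 | 1
  20 | 1000011111010011 | 1 | 1
  21 | 0000111110100111 | 0 | 0
  22 | 0001111101001110 | 0 | 0
  23 | 0011111010011100 | 0 | 0
  24 | 0111110100111000 | 0 | 1
  25 | 1111101001110001 | 1 | 0
  26 | 1111010011100010 | 1 | 0
  27 | 1110100111000100 | 1 | 0
  28 | 1101001110001000 | 1 | 1
  29 | 1010011100010001 | 1 | 0
  30 | 0100111000100010 | 0 | 1
  31 | 1001110001000101 | 1 | 0
  32 | 0011100010001010 | 0 | 1
  33 | 0111000100010101 | 0 | 0
  34 | 1110001000101010 | 1 | 0
  35 | 1100010001010100 | 1 | 1
  36 | 1000100010101001 | 1 | 1
  37 | 0001000101010011 | 0 | 0
  38 | 0010001010100110 | 0 | 0
  39 | 0100010101001100 | 0 | 1
  40 | 1000101010011001 | 1 | 0
  41 | 0001010100110010 | 0 | 0
  42 | 0010101001100100 | 0 | 1
  43 | 0101010011001001 | 0 | 0

00000000101011100011100001111101001110001000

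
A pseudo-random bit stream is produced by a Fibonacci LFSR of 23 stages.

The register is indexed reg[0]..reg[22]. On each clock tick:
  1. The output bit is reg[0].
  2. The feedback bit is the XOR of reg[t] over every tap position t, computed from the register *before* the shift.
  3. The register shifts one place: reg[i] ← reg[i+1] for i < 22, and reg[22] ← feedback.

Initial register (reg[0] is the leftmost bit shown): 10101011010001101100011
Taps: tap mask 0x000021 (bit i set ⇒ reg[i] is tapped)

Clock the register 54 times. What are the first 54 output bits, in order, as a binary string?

101010110100011011000111100001110011110001101110110000

k : reg_k → out_k, fb_k
0: 10101011010001101100011 → 1, fb=1
1: 01010110100011011000111 → 0, fb=1
2: 10101101000110110001111 → 1, fb=0
3: 01011010001101100011110 → 0, fb=0
4: 10110100011011000111100 → 1, fb=0
5: 01101000110110001111000 → 0, fb=0
6: 11010001101100011110000 → 1, fb=1
7: 10100011011000111100001 → 1, fb=1
8: 01000110110001111000011 → 0, fb=1
9: 10001101100011110000111 → 1, fb=0
10: 00011011000111100001110 → 0, fb=0
11: 00110110001111000011100 → 0, fb=1
12: 01101100011110000111001 → 0, fb=1
13: 11011000111100001110011 → 1, fb=1
14: 10110001111000011100111 → 1, fb=1
15: 01100011110000111001111 → 0, fb=0
16: 11000111100001110011110 → 1, fb=0
17: 10001111000011100111100 → 1, fb=0
18: 00011110000111001111000 → 0, fb=1
19: 00111100001110011110001 → 0, fb=1
20: 01111000011100111100011 → 0, fb=0
21: 11110000111001111000110 → 1, fb=1
22: 11100001110011110001101 → 1, fb=1
23: 11000011100111100011011 → 1, fb=1
24: 10000111001111000110111 → 1, fb=0
25: 00001110011110001101110 → 0, fb=1
26: 00011100111100011011101 → 0, fb=1
27: 00111001111000110111011 → 0, fb=0
28: 01110011110001101110110 → 0, fb=0
29: 11100111100011011101100 → 1, fb=0
30: 11001111000110111011000 → 1, fb=0
31: 10011110001101110110000 → 1, fb=0
32: 00111100011011101100000 → 0, fb=1
33: 01111000110111011000001 → 0, fb=0
34: 11110001101110110000010 → 1, fb=1
35: 11100011011101100000101 → 1, fb=1
36: 11000110111011000001011 → 1, fb=0
37: 10001101110110000010110 → 1, fb=0
38: 00011011101100000101100 → 0, fb=0
39: 00110111011000001011000 → 0, fb=1
40: 01101110110000010110001 → 0, fb=1
41: 11011101100000101100011 → 1, fb=0
42: 10111011000001011000110 → 1, fb=1
43: 01110110000010110001101 → 0, fb=1
44: 11101100000101100011011 → 1, fb=0
45: 11011000001011000110110 → 1, fb=1
46: 10110000010110001101101 → 1, fb=1
47: 01100000101100011011011 → 0, fb=0
48: 11000001011000110110110 → 1, fb=1
49: 10000010110001101101101 → 1, fb=1
50: 00000101100011011011011 → 0, fb=1
51: 00001011000110110110111 → 0, fb=0
52: 00010110001101101101110 → 0, fb=1
53: 00101100011011011011101 → 0, fb=1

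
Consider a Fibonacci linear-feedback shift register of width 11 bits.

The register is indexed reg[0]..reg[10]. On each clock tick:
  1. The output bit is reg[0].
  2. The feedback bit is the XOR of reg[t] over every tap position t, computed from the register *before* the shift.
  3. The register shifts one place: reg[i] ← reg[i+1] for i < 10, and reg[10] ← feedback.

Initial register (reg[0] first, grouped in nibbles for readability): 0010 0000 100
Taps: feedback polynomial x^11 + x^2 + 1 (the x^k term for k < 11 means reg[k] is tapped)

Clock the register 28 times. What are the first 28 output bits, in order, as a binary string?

k : reg_k → out_k, fb_k
0: 00100000100 → 0, fb=1
1: 01000001001 → 0, fb=0
2: 10000010010 → 1, fb=1
3: 00000100101 → 0, fb=0
4: 00001001010 → 0, fb=0
5: 00010010100 → 0, fb=0
6: 00100101000 → 0, fb=1
7: 01001010001 → 0, fb=0
8: 10010100010 → 1, fb=1
9: 00101000101 → 0, fb=1
10: 01010001011 → 0, fb=0
11: 10100010110 → 1, fb=0
12: 01000101100 → 0, fb=0
13: 10001011000 → 1, fb=1
14: 00010110001 → 0, fb=0
15: 00101100010 → 0, fb=1
16: 01011000101 → 0, fb=0
17: 10110001010 → 1, fb=0
18: 01100010100 → 0, fb=1
19: 11000101001 → 1, fb=1
20: 10001010011 → 1, fb=1
21: 00010100111 → 0, fb=0
22: 00101001110 → 0, fb=1
23: 01010011101 → 0, fb=0
24: 10100111010 → 1, fb=0
25: 01001110100 → 0, fb=0
26: 10011101000 → 1, fb=1
27: 00111010001 → 0, fb=1

0010000010010100010110001010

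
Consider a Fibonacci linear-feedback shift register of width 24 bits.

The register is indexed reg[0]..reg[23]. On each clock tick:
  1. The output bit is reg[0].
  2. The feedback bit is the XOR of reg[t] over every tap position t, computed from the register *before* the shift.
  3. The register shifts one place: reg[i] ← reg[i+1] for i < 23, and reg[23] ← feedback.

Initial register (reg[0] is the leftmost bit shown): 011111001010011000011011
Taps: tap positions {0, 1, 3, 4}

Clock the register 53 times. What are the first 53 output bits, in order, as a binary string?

01111100101001100001101110101010101110110100101100000

tick  register→output (feedback)
  0  011111001010011000011011→0 (1)
  1  111110010100110000110111→1 (0)
  2  111100101001100001101110→1 (1)
  3  111001010011000011011101→1 (0)
  4  110010100110000110111010→1 (1)
  5  100101001100001101110101→1 (0)
  6  001010011000011011101010→0 (1)
  7  010100110000110111010101→0 (0)
  8  101001100001101110101010→1 (1)
  9  010011000011011101010101→0 (0)
 10  100110000110111010101010→1 (1)
 11  001100001101110101010101→0 (1)
 12  011000011011101010101011→0 (1)
 13  110000110111010101010111→1 (0)
 14  100001101110101010101110→1 (1)
 15  000011011101010101011101→0 (1)
 16  000110111010101010111011→0 (0)
 17  001101110101010101110110→0 (1)
 18  011011101010101011101101→0 (0)
 19  110111010101010111011010→1 (0)
 20  101110101010101110110100→1 (1)
 21  011101010101011101101001→0 (0)
 22  111010101010111011010010→1 (1)
 23  110101010101110110100101→1 (1)
 24  101010101011101101001011→1 (0)
 25  010101010111011010010110→0 (0)
 26  101010101110110100101100→1 (0)
 27  010101011101101001011000→0 (0)
 28  101010111011010010110000→1 (0)
 29  010101110110100101100000→0 (0)
 30  101011101101001011000000→1 (0)
 31  010111011010010110000000→0 (1)
 32  101110110100101100000001→1 (1)
 33  011101101001011000000011→0 (0)
 34  111011010010110000000110→1 (1)
 35  110110100101100000001101→1 (0)
 36  101101001011000000011010→1 (0)
 37  011010010110000000110100→0 (0)
 38  110100101100000001101000→1 (1)
 39  101001011000000011010001→1 (1)
 40  010010110000000110100011→0 (0)
 41  100101100000001101000110→1 (0)
 42  001011000000011010001100→0 (1)
 43  010110000000110100011001→0 (1)
 44  101100000001101000110011→1 (0)
 45  011000000011010001100110→0 (1)
 46  110000000110100011001101→1 (0)
 47  100000001101000110011010→1 (1)
 48  000000011010001100110101→0 (0)
 49  000000110100011001101010→0 (0)
 50  000001101000110011010100→0 (0)
 51  000011010001100110101000→0 (1)
 52  000110100011001101010001→0 (0)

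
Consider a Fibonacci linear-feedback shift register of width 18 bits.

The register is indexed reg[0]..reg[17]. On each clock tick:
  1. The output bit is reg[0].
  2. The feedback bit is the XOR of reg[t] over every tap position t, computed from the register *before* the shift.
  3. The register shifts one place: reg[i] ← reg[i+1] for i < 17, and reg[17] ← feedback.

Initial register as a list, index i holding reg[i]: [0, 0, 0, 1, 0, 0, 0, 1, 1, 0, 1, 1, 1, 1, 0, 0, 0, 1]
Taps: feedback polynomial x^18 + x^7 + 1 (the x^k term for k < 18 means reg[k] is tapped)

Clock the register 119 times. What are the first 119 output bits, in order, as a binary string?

00010001101111000111001111100001011000001101010001000010101111010100011100000111101100010011011111001010101101001010010

step | reg (before) | out | fb
   0 | 000100011011110001 | 0 | 1
   1 | 001000110111100011 | 0 | 1
   2 | 010001101111000111 | 0 | 0
   3 | 100011011110001110 | 1 | 0
   4 | 000110111100011100 | 0 | 1
   5 | 001101111000111001 | 0 | 1
   6 | 011011110001110011 | 0 | 1
   7 | 110111100011100111 | 1 | 1
   8 | 101111000111001111 | 1 | 1
   9 | 011110001110011111 | 0 | 0
  10 | 111100011100111110 | 1 | 0
  11 | 111000111001111100 | 1 | 0
  12 | 110001110011111000 | 1 | 0
  13 | 100011100111110000 | 1 | 1
  14 | 000111001111100001 | 0 | 0
  15 | 001110011111000010 | 0 | 1
  16 | 011100111110000101 | 0 | 1
  17 | 111001111100001011 | 1 | 0
  18 | 110011111000010110 | 1 | 0
  19 | 100111110000101100 | 1 | 0
  20 | 001111100001011000 | 0 | 0
  21 | 011111000010110000 | 0 | 0
  22 | 111110000101100000 | 1 | 1
  23 | 111100001011000001 | 1 | 1
  24 | 111000010110000011 | 1 | 0
  25 | 110000101100000110 | 1 | 1
  26 | 100001011000001101 | 1 | 0
  27 | 000010110000011010 | 0 | 1
  28 | 000101100000110101 | 0 | 0
  29 | 001011000001101010 | 0 | 0
  30 | 010110000011010100 | 0 | 0
  31 | 101100000110101000 | 1 | 1
  32 | 011000001101010001 | 0 | 0
  33 | 110000011010100010 | 1 | 0
  34 | 100000110101000100 | 1 | 0
  35 | 000001101010001000 | 0 | 0
  36 | 000011010100010000 | 0 | 1
  37 | 000110101000100001 | 0 | 0
  38 | 001101010001000010 | 0 | 1
  39 | 011010100010000101 | 0 | 0
  40 | 110101000100001010 | 1 | 1
  41 | 101010001000010101 | 1 | 1
  42 | 010100010000101011 | 0 | 1
  43 | 101000100001010111 | 1 | 1
  44 | 010001000010101111 | 0 | 0
  45 | 100010000101011110 | 1 | 1
  46 | 000100001010111101 | 0 | 0
  47 | 001000010101111010 | 0 | 1
  48 | 010000101011110101 | 0 | 0
  49 | 100001010111101010 | 1 | 0
  50 | 000010101111010100 | 0 | 0
  51 | 000101011110101000 | 0 | 1
  52 | 001010111101010001 | 0 | 1
  53 | 010101111010100011 | 0 | 1
  54 | 101011110101000111 | 1 | 0
  55 | 010111101010001110 | 0 | 0
  56 | 101111010100011100 | 1 | 0
  57 | 011110101000111000 | 0 | 0
  58 | 111101010001110000 | 1 | 0
  59 | 111010100011100000 | 1 | 1
  60 | 110101000111000001 | 1 | 1
  61 | 101010001110000011 | 1 | 1
  62 | 010100011100000111 | 0 | 1
  63 | 101000111000001111 | 1 | 0
  64 | 010001110000011110 | 0 | 1
  65 | 100011100000111101 | 1 | 1
  66 | 000111000001111011 | 0 | 0
  67 | 001110000011110110 | 0 | 0
  68 | 011100000111101100 | 0 | 0
  69 | 111000001111011000 | 1 | 1
  70 | 110000011110110001 | 1 | 0
  71 | 100000111101100010 | 1 | 0
  72 | 000001111011000100 | 0 | 1
  73 | 000011110110001001 | 0 | 1
  74 | 000111101100010011 | 0 | 0
  75 | 001111011000100110 | 0 | 1
  76 | 011110110001001101 | 0 | 1
  77 | 111101100010011011 | 1 | 1
  78 | 111011000100110111 | 1 | 1
  79 | 110110001001101111 | 1 | 1
  80 | 101100010011011111 | 1 | 0
  81 | 011000100110111110 | 0 | 0
  82 | 110001001101111100 | 1 | 1
  83 | 100010011011111001 | 1 | 0
  84 | 000100110111110010 | 0 | 1
  85 | 001001101111100101 | 0 | 0
  86 | 010011011111001010 | 0 | 1
  87 | 100110111110010101 | 1 | 0
  88 | 001101111100101010 | 0 | 1
  89 | 011011111001010101 | 0 | 1
  90 | 110111110010101011 | 1 | 0
  91 | 101111100101010110 | 1 | 1
  92 | 011111001010101101 | 0 | 0
  93 | 111110010101011010 | 1 | 0
  94 | 111100101010110100 | 1 | 1
  95 | 111001010101101001 | 1 | 0
  96 | 110010101011010010 | 1 | 1
  97 | 100101010110100101 | 1 | 0
  98 | 001010101101001010 | 0 | 0
  99 | 010101011010010100 | 0 | 1
 100 | 101010110100101001 | 1 | 0
 101 | 010101101001010010 | 0 | 0
 102 | 101011010010100100 | 1 | 0
 103 | 010110100101001000 | 0 | 0
 104 | 101101001010010000 | 1 | 1
 105 | 011010010100100001 | 0 | 1
 106 | 110100101001000011 | 1 | 1
 107 | 101001010010000111 | 1 | 0
 108 | 010010100100001110 | 0 | 0
 109 | 100101001000011100 | 1 | 1
 110 | 001010010000111001 | 0 | 1
 111 | 010100100001110011 | 0 | 0
 112 | 101001000011100110 | 1 | 1
 113 | 010010000111001101 | 0 | 0
 114 | 100100001110011010 | 1 | 1
 115 | 001000011100110101 | 0 | 1
 116 | 010000111001101011 | 0 | 1
 117 | 100001110011010111 | 1 | 0
 118 | 000011100110101110 | 0 | 0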